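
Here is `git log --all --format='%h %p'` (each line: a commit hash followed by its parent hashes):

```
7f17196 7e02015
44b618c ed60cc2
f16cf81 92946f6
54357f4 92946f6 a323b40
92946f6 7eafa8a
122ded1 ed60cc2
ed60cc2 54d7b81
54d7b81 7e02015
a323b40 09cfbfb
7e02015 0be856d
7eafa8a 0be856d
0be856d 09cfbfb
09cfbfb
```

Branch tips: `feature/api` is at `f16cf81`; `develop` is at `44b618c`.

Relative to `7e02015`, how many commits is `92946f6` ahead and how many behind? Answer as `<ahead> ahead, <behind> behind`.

2 ahead, 1 behind

Reachable from 92946f6: {09cfbfb, 0be856d, 7eafa8a, 92946f6}.
Reachable from 7e02015: {09cfbfb, 0be856d, 7e02015}.
Only in 92946f6's history (ahead): {7eafa8a, 92946f6} — 2.
Only in 7e02015's history (behind): {7e02015} — 1.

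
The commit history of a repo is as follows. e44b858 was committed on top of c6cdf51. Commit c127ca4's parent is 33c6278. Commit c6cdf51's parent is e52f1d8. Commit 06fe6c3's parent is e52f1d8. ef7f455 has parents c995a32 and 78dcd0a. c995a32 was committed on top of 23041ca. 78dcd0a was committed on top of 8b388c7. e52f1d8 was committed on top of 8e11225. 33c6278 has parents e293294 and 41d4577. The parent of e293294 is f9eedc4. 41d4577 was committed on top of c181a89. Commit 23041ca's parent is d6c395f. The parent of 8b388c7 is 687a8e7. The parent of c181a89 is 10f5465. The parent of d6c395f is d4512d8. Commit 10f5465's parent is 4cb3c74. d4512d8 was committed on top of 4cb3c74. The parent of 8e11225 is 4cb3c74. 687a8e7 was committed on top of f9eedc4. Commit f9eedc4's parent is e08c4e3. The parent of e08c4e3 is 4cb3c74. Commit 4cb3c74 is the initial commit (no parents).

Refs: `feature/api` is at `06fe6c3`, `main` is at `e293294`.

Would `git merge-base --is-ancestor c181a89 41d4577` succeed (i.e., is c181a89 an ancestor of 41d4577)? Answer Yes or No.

Ancestors of 41d4577 (commits reachable by following parents): {10f5465, 41d4577, 4cb3c74, c181a89}.
c181a89 is in that set, so it is an ancestor of 41d4577.

Yes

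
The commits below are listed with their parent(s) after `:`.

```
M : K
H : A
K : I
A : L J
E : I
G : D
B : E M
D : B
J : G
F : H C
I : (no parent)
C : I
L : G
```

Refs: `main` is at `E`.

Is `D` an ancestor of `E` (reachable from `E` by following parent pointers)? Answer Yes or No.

No

Ancestors of E: {E, I}.
D is not in that set, so it is not an ancestor of E.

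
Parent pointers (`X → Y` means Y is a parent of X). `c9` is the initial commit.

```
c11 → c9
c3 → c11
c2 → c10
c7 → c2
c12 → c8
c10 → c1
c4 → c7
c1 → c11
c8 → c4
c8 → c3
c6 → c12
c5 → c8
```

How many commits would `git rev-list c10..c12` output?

6

Reachable from c12: {c1, c10, c11, c12, c2, c3, c4, c7, c8, c9}.
Reachable from c10: {c1, c10, c11, c9}.
In c12's history but not c10's: {c12, c2, c3, c4, c7, c8} — 6 commits.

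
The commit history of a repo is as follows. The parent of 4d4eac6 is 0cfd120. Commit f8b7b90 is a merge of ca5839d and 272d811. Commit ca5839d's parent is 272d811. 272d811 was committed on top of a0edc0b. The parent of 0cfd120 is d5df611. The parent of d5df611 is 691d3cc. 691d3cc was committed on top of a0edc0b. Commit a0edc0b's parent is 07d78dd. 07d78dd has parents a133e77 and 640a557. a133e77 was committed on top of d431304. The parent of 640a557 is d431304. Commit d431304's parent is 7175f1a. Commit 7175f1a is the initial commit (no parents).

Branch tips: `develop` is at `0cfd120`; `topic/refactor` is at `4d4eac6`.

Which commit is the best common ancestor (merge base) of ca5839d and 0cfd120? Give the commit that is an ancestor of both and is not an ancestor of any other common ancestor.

Ancestors of ca5839d: {07d78dd, 272d811, 640a557, 7175f1a, a0edc0b, a133e77, ca5839d, d431304}.
Ancestors of 0cfd120: {07d78dd, 0cfd120, 640a557, 691d3cc, 7175f1a, a0edc0b, a133e77, d431304, d5df611}.
Common ancestors: {07d78dd, 640a557, 7175f1a, a0edc0b, a133e77, d431304}.
Among these, a0edc0b is not an ancestor of any other common ancestor — it is the merge base.

a0edc0b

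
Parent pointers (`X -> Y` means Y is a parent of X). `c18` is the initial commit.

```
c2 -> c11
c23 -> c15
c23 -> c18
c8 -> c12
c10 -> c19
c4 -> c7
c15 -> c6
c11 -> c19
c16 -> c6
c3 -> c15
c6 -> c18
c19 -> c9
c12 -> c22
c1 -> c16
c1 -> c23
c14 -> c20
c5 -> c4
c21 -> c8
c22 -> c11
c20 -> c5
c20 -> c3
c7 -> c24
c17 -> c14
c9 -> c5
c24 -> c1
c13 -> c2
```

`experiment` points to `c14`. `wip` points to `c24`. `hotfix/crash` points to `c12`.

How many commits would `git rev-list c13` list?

15

Walking parent pointers from c13: reachable set = {c1, c11, c13, c15, c16, c18, c19, c2, c23, c24, c4, c5, c6, c7, c9}.
That is 15 commits.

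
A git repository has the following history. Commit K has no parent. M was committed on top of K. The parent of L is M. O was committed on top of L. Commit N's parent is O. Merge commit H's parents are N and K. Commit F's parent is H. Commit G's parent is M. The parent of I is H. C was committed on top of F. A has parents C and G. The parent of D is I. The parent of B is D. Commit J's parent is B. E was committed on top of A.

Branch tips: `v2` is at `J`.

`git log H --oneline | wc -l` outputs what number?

6

Walking parent pointers from H: reachable set = {H, K, L, M, N, O}.
That is 6 commits.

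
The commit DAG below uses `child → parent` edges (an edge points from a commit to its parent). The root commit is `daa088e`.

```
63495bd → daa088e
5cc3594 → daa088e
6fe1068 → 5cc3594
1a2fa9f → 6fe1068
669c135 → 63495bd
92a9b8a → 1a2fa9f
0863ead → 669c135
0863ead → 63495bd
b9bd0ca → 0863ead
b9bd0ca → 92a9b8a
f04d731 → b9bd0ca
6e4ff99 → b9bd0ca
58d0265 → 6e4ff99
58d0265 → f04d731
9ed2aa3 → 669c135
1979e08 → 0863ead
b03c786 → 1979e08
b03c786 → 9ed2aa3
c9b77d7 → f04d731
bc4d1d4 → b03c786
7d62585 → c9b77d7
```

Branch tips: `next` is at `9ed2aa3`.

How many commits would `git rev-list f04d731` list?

10

Walking parent pointers from f04d731: reachable set = {0863ead, 1a2fa9f, 5cc3594, 63495bd, 669c135, 6fe1068, 92a9b8a, b9bd0ca, daa088e, f04d731}.
That is 10 commits.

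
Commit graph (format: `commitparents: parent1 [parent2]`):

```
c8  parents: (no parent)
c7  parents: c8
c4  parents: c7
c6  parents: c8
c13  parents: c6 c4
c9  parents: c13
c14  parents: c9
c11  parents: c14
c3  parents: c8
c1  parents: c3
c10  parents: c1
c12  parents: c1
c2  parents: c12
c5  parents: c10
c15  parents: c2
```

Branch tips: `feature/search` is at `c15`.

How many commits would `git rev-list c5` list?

Walking parent pointers from c5: reachable set = {c1, c10, c3, c5, c8}.
That is 5 commits.

5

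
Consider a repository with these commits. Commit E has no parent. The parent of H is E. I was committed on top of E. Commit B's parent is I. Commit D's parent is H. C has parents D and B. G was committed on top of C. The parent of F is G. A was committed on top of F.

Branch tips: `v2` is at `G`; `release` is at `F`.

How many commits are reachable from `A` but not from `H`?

Reachable from A: {A, B, C, D, E, F, G, H, I}.
Reachable from H: {E, H}.
In A's history but not H's: {A, B, C, D, F, G, I} — 7 commits.

7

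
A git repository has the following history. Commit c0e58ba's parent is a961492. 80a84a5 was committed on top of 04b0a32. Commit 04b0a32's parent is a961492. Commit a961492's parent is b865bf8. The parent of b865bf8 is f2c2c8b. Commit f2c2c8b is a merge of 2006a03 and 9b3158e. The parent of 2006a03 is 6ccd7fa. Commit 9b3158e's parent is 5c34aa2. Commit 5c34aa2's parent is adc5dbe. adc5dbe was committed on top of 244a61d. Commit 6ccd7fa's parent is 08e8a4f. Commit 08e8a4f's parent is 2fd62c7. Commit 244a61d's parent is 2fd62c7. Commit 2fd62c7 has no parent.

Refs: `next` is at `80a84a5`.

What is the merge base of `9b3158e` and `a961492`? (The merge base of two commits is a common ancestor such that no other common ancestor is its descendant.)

Ancestors of 9b3158e: {244a61d, 2fd62c7, 5c34aa2, 9b3158e, adc5dbe}.
Ancestors of a961492: {08e8a4f, 2006a03, 244a61d, 2fd62c7, 5c34aa2, 6ccd7fa, 9b3158e, a961492, adc5dbe, b865bf8, f2c2c8b}.
Common ancestors: {244a61d, 2fd62c7, 5c34aa2, 9b3158e, adc5dbe}.
Among these, 9b3158e is not an ancestor of any other common ancestor — it is the merge base.

9b3158e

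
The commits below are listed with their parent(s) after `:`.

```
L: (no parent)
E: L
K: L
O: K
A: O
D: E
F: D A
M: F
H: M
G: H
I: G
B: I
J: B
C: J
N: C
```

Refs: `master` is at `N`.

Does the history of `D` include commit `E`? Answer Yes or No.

Ancestors of D (commits reachable by following parents): {D, E, L}.
E is in that set, so it is an ancestor of D.

Yes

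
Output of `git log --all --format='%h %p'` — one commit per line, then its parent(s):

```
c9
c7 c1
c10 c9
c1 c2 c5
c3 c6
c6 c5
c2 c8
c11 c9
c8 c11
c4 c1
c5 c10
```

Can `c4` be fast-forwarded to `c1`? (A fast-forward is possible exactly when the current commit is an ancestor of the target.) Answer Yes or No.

A fast-forward from c4 to c1 is possible iff c4 is an ancestor of c1.
Ancestors of c1: {c1, c10, c11, c2, c5, c8, c9}.
c4 is not among them, so fast-forward is not possible.

No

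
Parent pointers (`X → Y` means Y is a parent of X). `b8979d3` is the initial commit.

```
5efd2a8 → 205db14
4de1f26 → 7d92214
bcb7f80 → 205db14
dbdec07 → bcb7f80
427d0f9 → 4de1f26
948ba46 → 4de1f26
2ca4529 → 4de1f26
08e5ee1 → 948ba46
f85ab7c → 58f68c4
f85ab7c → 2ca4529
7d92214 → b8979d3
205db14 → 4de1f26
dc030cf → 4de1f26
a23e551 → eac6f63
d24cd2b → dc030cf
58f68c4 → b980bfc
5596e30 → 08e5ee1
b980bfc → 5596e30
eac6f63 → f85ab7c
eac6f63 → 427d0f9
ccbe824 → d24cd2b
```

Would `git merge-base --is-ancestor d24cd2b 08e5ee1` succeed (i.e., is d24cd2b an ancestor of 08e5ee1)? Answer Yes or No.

No

Ancestors of 08e5ee1: {08e5ee1, 4de1f26, 7d92214, 948ba46, b8979d3}.
d24cd2b is not in that set, so it is not an ancestor of 08e5ee1.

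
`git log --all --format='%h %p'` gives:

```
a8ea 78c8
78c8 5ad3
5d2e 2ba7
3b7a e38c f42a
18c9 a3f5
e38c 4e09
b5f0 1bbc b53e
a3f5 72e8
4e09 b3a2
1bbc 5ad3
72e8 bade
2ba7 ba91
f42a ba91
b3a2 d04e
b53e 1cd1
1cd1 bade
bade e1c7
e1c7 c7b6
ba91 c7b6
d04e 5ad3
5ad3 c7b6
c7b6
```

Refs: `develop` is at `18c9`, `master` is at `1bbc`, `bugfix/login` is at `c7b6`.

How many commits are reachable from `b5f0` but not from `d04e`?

6

Reachable from b5f0: {1bbc, 1cd1, 5ad3, b53e, b5f0, bade, c7b6, e1c7}.
Reachable from d04e: {5ad3, c7b6, d04e}.
In b5f0's history but not d04e's: {1bbc, 1cd1, b53e, b5f0, bade, e1c7} — 6 commits.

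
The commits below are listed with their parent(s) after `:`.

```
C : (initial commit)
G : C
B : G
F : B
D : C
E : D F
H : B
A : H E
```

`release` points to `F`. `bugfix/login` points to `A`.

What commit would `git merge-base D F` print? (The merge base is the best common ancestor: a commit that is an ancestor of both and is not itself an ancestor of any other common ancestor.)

C

Ancestors of D: {C, D}.
Ancestors of F: {B, C, F, G}.
Common ancestors: {C}.
The only common ancestor is C, so it is the merge base.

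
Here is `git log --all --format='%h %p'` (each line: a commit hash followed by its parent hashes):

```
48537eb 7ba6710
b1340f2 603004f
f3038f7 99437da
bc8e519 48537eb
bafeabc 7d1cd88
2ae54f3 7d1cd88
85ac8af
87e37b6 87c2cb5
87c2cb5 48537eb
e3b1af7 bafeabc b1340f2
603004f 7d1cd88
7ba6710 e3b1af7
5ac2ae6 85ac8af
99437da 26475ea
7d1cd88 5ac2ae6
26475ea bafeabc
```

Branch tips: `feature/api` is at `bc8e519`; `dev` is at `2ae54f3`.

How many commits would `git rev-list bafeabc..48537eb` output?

5

Reachable from 48537eb: {48537eb, 5ac2ae6, 603004f, 7ba6710, 7d1cd88, 85ac8af, b1340f2, bafeabc, e3b1af7}.
Reachable from bafeabc: {5ac2ae6, 7d1cd88, 85ac8af, bafeabc}.
In 48537eb's history but not bafeabc's: {48537eb, 603004f, 7ba6710, b1340f2, e3b1af7} — 5 commits.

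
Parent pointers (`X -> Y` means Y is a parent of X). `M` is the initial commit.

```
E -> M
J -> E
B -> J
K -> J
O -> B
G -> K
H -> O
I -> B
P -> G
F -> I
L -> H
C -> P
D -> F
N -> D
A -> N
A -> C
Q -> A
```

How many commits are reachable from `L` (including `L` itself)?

7

Walking parent pointers from L: reachable set = {B, E, H, J, L, M, O}.
That is 7 commits.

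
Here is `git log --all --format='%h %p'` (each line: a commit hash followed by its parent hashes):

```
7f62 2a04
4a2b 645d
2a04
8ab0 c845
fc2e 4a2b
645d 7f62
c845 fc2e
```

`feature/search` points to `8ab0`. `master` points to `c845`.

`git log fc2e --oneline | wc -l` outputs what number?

Walking parent pointers from fc2e: reachable set = {2a04, 4a2b, 645d, 7f62, fc2e}.
That is 5 commits.

5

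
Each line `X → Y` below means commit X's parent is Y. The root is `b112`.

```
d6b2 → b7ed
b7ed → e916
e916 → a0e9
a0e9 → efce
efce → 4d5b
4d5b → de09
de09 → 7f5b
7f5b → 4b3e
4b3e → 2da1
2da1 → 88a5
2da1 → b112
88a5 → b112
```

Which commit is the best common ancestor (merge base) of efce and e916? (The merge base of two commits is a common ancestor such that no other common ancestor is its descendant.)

efce

Ancestors of efce: {2da1, 4b3e, 4d5b, 7f5b, 88a5, b112, de09, efce}.
Ancestors of e916: {2da1, 4b3e, 4d5b, 7f5b, 88a5, a0e9, b112, de09, e916, efce}.
Common ancestors: {2da1, 4b3e, 4d5b, 7f5b, 88a5, b112, de09, efce}.
Among these, efce is not an ancestor of any other common ancestor — it is the merge base.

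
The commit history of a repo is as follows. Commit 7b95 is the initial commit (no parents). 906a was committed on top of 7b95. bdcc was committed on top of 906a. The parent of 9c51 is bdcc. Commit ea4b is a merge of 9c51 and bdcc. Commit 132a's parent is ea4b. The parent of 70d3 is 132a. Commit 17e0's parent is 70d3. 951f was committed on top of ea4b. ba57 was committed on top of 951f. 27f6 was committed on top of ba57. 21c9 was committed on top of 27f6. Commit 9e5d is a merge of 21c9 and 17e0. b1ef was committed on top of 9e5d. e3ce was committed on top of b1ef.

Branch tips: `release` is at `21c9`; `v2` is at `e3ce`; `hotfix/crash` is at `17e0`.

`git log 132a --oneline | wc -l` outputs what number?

Walking parent pointers from 132a: reachable set = {132a, 7b95, 906a, 9c51, bdcc, ea4b}.
That is 6 commits.

6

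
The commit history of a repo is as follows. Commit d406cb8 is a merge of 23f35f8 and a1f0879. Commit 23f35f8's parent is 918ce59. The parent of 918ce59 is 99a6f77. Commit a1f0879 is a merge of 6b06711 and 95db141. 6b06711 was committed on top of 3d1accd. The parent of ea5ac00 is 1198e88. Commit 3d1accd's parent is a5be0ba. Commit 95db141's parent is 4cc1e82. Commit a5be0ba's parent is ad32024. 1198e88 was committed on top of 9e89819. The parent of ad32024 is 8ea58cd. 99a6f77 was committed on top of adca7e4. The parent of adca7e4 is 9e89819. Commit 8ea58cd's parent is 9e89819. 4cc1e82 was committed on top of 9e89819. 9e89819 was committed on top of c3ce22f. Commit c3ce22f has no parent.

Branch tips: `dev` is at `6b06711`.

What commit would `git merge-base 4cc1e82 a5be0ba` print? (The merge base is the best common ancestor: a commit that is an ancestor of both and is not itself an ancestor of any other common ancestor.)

Ancestors of 4cc1e82: {4cc1e82, 9e89819, c3ce22f}.
Ancestors of a5be0ba: {8ea58cd, 9e89819, a5be0ba, ad32024, c3ce22f}.
Common ancestors: {9e89819, c3ce22f}.
Among these, 9e89819 is not an ancestor of any other common ancestor — it is the merge base.

9e89819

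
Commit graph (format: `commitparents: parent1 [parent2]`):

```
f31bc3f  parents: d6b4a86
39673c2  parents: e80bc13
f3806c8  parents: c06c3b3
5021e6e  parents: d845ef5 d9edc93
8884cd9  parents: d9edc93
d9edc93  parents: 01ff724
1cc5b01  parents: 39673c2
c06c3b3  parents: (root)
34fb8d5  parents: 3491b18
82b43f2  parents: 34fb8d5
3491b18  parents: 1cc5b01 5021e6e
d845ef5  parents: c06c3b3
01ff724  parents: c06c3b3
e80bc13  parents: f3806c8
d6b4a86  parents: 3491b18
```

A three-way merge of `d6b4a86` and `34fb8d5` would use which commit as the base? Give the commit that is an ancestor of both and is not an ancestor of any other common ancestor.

Ancestors of d6b4a86: {01ff724, 1cc5b01, 3491b18, 39673c2, 5021e6e, c06c3b3, d6b4a86, d845ef5, d9edc93, e80bc13, f3806c8}.
Ancestors of 34fb8d5: {01ff724, 1cc5b01, 3491b18, 34fb8d5, 39673c2, 5021e6e, c06c3b3, d845ef5, d9edc93, e80bc13, f3806c8}.
Common ancestors: {01ff724, 1cc5b01, 3491b18, 39673c2, 5021e6e, c06c3b3, d845ef5, d9edc93, e80bc13, f3806c8}.
Among these, 3491b18 is not an ancestor of any other common ancestor — it is the merge base.

3491b18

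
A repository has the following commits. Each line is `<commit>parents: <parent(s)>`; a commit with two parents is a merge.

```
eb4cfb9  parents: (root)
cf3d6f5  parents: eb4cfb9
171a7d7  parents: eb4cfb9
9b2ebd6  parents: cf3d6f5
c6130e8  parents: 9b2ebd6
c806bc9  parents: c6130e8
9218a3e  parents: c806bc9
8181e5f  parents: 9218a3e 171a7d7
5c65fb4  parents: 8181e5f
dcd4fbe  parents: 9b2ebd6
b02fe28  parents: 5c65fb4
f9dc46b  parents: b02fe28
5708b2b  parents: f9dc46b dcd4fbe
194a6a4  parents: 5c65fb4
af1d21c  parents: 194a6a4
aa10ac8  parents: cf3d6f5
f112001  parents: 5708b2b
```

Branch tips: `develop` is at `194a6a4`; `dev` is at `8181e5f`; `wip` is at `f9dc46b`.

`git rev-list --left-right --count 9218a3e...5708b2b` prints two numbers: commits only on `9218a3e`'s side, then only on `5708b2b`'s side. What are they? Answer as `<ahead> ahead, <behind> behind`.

Reachable from 9218a3e: {9218a3e, 9b2ebd6, c6130e8, c806bc9, cf3d6f5, eb4cfb9}.
Reachable from 5708b2b: {171a7d7, 5708b2b, 5c65fb4, 8181e5f, 9218a3e, 9b2ebd6, b02fe28, c6130e8, c806bc9, cf3d6f5, dcd4fbe, eb4cfb9, f9dc46b}.
Only in 9218a3e's history (ahead): {} — 0.
Only in 5708b2b's history (behind): {171a7d7, 5708b2b, 5c65fb4, 8181e5f, b02fe28, dcd4fbe, f9dc46b} — 7.

0 ahead, 7 behind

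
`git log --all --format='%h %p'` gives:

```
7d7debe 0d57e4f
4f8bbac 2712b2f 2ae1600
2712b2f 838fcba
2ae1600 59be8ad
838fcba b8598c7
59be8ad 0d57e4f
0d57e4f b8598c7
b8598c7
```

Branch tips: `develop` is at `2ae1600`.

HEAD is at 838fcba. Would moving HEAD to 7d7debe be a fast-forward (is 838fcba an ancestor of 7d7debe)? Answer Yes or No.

No

A fast-forward from 838fcba to 7d7debe is possible iff 838fcba is an ancestor of 7d7debe.
Ancestors of 7d7debe: {0d57e4f, 7d7debe, b8598c7}.
838fcba is not among them, so fast-forward is not possible.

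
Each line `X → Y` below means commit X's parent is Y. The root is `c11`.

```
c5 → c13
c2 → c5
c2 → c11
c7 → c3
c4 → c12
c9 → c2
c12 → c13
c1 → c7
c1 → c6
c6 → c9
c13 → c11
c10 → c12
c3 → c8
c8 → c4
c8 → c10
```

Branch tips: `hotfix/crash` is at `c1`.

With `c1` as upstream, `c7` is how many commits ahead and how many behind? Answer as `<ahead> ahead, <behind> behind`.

Reachable from c7: {c10, c11, c12, c13, c3, c4, c7, c8}.
Reachable from c1: {c1, c10, c11, c12, c13, c2, c3, c4, c5, c6, c7, c8, c9}.
Only in c7's history (ahead): {} — 0.
Only in c1's history (behind): {c1, c2, c5, c6, c9} — 5.

0 ahead, 5 behind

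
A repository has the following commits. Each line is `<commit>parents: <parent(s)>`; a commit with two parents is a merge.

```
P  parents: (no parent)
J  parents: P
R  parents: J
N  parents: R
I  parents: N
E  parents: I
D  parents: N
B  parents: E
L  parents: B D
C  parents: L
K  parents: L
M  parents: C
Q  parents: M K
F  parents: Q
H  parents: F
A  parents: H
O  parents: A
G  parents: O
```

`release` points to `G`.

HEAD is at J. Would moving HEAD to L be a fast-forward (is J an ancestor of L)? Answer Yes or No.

A fast-forward from J to L is possible iff J is an ancestor of L.
Ancestors of L: {B, D, E, I, J, L, N, P, R}.
J is among them, so fast-forward is possible.

Yes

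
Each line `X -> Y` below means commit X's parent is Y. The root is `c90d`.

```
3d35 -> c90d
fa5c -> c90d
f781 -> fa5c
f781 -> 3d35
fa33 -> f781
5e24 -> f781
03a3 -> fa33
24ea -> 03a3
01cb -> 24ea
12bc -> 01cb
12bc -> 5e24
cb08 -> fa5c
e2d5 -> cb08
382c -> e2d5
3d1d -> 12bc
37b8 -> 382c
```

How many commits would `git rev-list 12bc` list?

Walking parent pointers from 12bc: reachable set = {01cb, 03a3, 12bc, 24ea, 3d35, 5e24, c90d, f781, fa33, fa5c}.
That is 10 commits.

10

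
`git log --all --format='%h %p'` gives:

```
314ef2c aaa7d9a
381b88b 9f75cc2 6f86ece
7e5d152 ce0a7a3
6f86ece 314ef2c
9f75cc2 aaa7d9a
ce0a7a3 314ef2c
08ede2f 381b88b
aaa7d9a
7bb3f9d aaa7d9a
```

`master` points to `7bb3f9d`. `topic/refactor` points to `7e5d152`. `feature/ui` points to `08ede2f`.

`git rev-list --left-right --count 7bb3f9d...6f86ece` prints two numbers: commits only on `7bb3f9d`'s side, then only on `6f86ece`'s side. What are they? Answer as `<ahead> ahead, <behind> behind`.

Reachable from 7bb3f9d: {7bb3f9d, aaa7d9a}.
Reachable from 6f86ece: {314ef2c, 6f86ece, aaa7d9a}.
Only in 7bb3f9d's history (ahead): {7bb3f9d} — 1.
Only in 6f86ece's history (behind): {314ef2c, 6f86ece} — 2.

1 ahead, 2 behind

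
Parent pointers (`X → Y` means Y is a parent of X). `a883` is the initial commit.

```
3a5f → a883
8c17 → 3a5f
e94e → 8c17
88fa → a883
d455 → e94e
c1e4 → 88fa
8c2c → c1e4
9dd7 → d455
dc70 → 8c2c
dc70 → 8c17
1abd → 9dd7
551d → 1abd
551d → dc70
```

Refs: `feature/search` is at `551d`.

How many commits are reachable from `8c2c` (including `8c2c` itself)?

Walking parent pointers from 8c2c: reachable set = {88fa, 8c2c, a883, c1e4}.
That is 4 commits.

4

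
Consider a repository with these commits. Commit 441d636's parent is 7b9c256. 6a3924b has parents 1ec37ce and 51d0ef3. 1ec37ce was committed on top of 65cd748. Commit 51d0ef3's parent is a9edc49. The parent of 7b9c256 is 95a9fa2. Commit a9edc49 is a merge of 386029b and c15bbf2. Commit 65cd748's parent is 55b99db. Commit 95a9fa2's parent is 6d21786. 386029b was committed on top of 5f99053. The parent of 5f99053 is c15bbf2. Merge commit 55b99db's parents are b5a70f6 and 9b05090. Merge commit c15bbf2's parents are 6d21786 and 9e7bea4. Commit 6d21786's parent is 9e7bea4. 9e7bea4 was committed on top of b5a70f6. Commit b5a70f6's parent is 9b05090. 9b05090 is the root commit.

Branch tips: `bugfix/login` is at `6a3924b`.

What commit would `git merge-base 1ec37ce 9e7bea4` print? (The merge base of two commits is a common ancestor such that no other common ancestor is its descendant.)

b5a70f6

Ancestors of 1ec37ce: {1ec37ce, 55b99db, 65cd748, 9b05090, b5a70f6}.
Ancestors of 9e7bea4: {9b05090, 9e7bea4, b5a70f6}.
Common ancestors: {9b05090, b5a70f6}.
Among these, b5a70f6 is not an ancestor of any other common ancestor — it is the merge base.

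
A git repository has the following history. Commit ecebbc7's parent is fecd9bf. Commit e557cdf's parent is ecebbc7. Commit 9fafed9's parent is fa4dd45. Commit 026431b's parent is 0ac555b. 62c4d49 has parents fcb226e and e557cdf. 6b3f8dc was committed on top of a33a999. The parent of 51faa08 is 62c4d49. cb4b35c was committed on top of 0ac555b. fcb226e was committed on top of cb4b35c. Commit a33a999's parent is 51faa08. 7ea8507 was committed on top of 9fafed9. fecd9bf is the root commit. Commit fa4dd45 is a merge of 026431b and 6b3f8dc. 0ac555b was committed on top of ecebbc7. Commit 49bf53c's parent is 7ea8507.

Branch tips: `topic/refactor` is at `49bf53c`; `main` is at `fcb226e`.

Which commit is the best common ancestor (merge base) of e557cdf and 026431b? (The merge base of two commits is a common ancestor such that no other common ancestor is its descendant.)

Ancestors of e557cdf: {e557cdf, ecebbc7, fecd9bf}.
Ancestors of 026431b: {026431b, 0ac555b, ecebbc7, fecd9bf}.
Common ancestors: {ecebbc7, fecd9bf}.
Among these, ecebbc7 is not an ancestor of any other common ancestor — it is the merge base.

ecebbc7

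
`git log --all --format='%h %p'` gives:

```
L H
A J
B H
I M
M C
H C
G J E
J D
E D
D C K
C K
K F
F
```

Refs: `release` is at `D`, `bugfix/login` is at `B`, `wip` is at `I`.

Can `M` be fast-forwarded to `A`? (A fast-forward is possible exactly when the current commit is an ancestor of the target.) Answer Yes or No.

No

A fast-forward from M to A is possible iff M is an ancestor of A.
Ancestors of A: {A, C, D, F, J, K}.
M is not among them, so fast-forward is not possible.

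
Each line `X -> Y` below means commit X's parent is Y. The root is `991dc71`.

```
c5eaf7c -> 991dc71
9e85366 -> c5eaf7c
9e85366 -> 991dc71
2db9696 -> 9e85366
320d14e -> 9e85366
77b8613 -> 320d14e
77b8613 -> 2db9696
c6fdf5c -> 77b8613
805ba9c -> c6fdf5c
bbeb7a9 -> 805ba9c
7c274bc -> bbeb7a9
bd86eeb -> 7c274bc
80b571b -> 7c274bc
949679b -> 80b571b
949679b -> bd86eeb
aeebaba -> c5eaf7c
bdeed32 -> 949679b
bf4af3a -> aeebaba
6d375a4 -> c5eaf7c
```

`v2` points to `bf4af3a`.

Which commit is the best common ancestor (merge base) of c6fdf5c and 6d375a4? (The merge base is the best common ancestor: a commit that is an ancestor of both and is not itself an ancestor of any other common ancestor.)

Ancestors of c6fdf5c: {2db9696, 320d14e, 77b8613, 991dc71, 9e85366, c5eaf7c, c6fdf5c}.
Ancestors of 6d375a4: {6d375a4, 991dc71, c5eaf7c}.
Common ancestors: {991dc71, c5eaf7c}.
Among these, c5eaf7c is not an ancestor of any other common ancestor — it is the merge base.

c5eaf7c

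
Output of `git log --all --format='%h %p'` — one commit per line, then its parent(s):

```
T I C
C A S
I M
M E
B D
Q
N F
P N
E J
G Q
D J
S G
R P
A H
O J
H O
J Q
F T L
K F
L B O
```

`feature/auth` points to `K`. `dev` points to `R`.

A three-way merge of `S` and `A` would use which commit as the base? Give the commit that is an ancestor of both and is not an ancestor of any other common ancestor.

Q

Ancestors of S: {G, Q, S}.
Ancestors of A: {A, H, J, O, Q}.
Common ancestors: {Q}.
The only common ancestor is Q, so it is the merge base.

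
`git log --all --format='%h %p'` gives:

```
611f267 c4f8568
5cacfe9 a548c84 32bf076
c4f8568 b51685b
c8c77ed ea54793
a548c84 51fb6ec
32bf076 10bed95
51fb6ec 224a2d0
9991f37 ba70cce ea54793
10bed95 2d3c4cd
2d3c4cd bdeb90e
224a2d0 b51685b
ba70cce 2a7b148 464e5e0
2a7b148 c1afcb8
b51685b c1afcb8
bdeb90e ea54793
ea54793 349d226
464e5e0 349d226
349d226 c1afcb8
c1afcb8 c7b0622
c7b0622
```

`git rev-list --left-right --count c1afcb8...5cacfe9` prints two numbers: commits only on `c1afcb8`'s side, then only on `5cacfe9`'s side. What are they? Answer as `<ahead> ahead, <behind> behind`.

Reachable from c1afcb8: {c1afcb8, c7b0622}.
Reachable from 5cacfe9: {10bed95, 224a2d0, 2d3c4cd, 32bf076, 349d226, 51fb6ec, 5cacfe9, a548c84, b51685b, bdeb90e, c1afcb8, c7b0622, ea54793}.
Only in c1afcb8's history (ahead): {} — 0.
Only in 5cacfe9's history (behind): {10bed95, 224a2d0, 2d3c4cd, 32bf076, 349d226, 51fb6ec, 5cacfe9, a548c84, b51685b, bdeb90e, ea54793} — 11.

0 ahead, 11 behind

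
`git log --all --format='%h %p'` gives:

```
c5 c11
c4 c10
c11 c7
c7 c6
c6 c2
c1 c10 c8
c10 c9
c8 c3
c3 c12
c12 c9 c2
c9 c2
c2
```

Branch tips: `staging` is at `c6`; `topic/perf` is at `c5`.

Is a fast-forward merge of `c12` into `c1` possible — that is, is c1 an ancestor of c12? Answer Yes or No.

No

A fast-forward from c1 to c12 is possible iff c1 is an ancestor of c12.
Ancestors of c12: {c12, c2, c9}.
c1 is not among them, so fast-forward is not possible.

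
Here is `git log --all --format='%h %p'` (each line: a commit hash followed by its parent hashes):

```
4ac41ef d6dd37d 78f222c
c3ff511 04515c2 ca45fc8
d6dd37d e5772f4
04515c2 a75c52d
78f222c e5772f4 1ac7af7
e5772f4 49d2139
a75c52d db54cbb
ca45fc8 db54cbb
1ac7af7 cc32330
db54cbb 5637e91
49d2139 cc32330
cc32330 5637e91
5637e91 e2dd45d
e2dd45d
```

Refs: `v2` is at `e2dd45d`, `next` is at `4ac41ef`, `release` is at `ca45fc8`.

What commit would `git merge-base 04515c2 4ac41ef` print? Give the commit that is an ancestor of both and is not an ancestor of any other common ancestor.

5637e91

Ancestors of 04515c2: {04515c2, 5637e91, a75c52d, db54cbb, e2dd45d}.
Ancestors of 4ac41ef: {1ac7af7, 49d2139, 4ac41ef, 5637e91, 78f222c, cc32330, d6dd37d, e2dd45d, e5772f4}.
Common ancestors: {5637e91, e2dd45d}.
Among these, 5637e91 is not an ancestor of any other common ancestor — it is the merge base.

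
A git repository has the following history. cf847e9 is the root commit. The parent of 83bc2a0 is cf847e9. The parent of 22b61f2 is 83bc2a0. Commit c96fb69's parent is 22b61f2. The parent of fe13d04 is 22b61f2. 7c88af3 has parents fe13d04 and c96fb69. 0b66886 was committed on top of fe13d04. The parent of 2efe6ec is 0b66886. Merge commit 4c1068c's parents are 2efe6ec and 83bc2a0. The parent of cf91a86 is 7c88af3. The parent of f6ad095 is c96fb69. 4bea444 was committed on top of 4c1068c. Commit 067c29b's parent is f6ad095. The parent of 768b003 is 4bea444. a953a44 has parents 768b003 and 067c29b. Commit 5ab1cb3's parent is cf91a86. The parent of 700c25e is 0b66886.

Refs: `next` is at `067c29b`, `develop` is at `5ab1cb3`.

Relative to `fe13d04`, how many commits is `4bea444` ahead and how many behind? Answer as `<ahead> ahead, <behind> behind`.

4 ahead, 0 behind

Reachable from 4bea444: {0b66886, 22b61f2, 2efe6ec, 4bea444, 4c1068c, 83bc2a0, cf847e9, fe13d04}.
Reachable from fe13d04: {22b61f2, 83bc2a0, cf847e9, fe13d04}.
Only in 4bea444's history (ahead): {0b66886, 2efe6ec, 4bea444, 4c1068c} — 4.
Only in fe13d04's history (behind): {} — 0.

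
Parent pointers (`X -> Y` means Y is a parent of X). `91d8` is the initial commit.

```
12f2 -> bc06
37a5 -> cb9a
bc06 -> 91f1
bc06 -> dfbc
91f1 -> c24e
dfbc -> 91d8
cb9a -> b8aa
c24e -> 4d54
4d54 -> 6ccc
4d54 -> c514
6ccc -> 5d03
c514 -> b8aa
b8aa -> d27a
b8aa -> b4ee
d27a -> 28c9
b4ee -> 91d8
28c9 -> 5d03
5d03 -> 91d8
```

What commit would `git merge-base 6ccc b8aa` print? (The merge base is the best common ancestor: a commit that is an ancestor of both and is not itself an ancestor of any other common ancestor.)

5d03

Ancestors of 6ccc: {5d03, 6ccc, 91d8}.
Ancestors of b8aa: {28c9, 5d03, 91d8, b4ee, b8aa, d27a}.
Common ancestors: {5d03, 91d8}.
Among these, 5d03 is not an ancestor of any other common ancestor — it is the merge base.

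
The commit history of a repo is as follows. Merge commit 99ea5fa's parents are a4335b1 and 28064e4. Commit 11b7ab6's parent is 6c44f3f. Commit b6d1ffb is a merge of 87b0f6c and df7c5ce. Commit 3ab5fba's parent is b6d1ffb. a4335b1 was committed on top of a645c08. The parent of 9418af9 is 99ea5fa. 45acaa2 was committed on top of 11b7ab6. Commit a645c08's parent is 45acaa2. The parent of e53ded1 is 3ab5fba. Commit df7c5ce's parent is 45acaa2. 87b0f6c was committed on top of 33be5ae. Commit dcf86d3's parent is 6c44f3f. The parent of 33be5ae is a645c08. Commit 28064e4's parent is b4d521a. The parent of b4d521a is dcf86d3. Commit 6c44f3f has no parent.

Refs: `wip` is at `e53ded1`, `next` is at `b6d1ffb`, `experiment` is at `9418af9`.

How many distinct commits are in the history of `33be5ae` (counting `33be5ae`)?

Walking parent pointers from 33be5ae: reachable set = {11b7ab6, 33be5ae, 45acaa2, 6c44f3f, a645c08}.
That is 5 commits.

5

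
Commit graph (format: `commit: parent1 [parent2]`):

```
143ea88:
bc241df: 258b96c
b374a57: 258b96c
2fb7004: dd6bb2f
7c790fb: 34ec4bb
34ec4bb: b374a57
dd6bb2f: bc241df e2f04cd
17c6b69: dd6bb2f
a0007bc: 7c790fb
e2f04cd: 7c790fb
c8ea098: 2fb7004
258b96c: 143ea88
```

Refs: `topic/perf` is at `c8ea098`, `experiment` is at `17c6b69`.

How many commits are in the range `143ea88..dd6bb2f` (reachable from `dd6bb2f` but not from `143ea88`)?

Reachable from dd6bb2f: {143ea88, 258b96c, 34ec4bb, 7c790fb, b374a57, bc241df, dd6bb2f, e2f04cd}.
Reachable from 143ea88: {143ea88}.
In dd6bb2f's history but not 143ea88's: {258b96c, 34ec4bb, 7c790fb, b374a57, bc241df, dd6bb2f, e2f04cd} — 7 commits.

7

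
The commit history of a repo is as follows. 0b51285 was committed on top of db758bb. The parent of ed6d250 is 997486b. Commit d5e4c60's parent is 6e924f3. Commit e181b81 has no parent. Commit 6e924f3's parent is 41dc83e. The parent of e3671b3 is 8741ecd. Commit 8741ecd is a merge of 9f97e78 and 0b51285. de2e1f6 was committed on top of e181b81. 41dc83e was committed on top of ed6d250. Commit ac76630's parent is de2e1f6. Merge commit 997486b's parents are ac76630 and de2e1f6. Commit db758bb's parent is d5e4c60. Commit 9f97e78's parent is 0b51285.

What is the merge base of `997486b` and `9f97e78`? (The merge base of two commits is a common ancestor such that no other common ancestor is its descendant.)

997486b

Ancestors of 997486b: {997486b, ac76630, de2e1f6, e181b81}.
Ancestors of 9f97e78: {0b51285, 41dc83e, 6e924f3, 997486b, 9f97e78, ac76630, d5e4c60, db758bb, de2e1f6, e181b81, ed6d250}.
Common ancestors: {997486b, ac76630, de2e1f6, e181b81}.
Among these, 997486b is not an ancestor of any other common ancestor — it is the merge base.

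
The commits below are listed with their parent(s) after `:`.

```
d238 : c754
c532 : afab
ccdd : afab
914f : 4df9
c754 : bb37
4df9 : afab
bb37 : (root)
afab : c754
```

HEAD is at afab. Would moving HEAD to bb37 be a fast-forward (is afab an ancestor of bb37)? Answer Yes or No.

A fast-forward from afab to bb37 is possible iff afab is an ancestor of bb37.
Ancestors of bb37: {bb37}.
afab is not among them, so fast-forward is not possible.

No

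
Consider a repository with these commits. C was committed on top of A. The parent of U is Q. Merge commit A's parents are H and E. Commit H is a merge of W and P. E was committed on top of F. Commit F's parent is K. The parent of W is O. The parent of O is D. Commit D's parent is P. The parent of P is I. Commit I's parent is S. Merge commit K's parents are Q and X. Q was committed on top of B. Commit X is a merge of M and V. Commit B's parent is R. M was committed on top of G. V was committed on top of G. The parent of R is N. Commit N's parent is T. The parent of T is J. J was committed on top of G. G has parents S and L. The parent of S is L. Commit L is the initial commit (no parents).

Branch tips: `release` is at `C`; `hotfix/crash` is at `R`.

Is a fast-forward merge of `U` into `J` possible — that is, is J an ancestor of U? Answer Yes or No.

A fast-forward from J to U is possible iff J is an ancestor of U.
Ancestors of U: {B, G, J, L, N, Q, R, S, T, U}.
J is among them, so fast-forward is possible.

Yes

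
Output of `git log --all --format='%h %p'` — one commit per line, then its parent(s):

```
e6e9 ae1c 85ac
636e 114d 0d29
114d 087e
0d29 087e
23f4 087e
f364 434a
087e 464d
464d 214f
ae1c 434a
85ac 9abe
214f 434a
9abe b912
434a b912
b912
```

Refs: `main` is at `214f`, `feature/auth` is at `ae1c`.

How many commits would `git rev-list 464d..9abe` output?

1

Reachable from 9abe: {9abe, b912}.
Reachable from 464d: {214f, 434a, 464d, b912}.
In 9abe's history but not 464d's: {9abe} — 1 commit.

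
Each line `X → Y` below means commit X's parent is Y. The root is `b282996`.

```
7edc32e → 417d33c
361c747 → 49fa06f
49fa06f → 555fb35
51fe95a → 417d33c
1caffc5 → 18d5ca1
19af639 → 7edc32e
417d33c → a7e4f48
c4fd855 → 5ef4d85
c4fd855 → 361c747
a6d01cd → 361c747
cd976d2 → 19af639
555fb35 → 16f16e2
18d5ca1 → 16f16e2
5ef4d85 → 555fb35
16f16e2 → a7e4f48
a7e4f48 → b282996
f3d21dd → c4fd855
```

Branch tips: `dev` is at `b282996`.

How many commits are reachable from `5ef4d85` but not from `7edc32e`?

Reachable from 5ef4d85: {16f16e2, 555fb35, 5ef4d85, a7e4f48, b282996}.
Reachable from 7edc32e: {417d33c, 7edc32e, a7e4f48, b282996}.
In 5ef4d85's history but not 7edc32e's: {16f16e2, 555fb35, 5ef4d85} — 3 commits.

3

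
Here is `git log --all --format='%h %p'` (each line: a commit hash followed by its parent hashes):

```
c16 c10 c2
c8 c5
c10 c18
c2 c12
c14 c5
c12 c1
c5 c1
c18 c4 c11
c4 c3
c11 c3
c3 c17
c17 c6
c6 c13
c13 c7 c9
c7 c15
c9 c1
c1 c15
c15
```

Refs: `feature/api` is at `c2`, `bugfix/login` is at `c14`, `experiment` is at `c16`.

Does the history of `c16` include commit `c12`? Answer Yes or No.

Ancestors of c16 (commits reachable by following parents): {c1, c10, c11, c12, c13, c15, c16, c17, c18, c2, c3, c4, c6, c7, c9}.
c12 is in that set, so it is an ancestor of c16.

Yes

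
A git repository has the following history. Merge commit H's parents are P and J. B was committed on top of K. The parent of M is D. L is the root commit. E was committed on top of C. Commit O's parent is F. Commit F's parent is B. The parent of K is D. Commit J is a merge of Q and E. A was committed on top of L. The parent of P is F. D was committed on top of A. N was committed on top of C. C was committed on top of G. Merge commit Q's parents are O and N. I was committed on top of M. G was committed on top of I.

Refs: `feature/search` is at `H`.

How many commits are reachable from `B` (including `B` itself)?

5

Walking parent pointers from B: reachable set = {A, B, D, K, L}.
That is 5 commits.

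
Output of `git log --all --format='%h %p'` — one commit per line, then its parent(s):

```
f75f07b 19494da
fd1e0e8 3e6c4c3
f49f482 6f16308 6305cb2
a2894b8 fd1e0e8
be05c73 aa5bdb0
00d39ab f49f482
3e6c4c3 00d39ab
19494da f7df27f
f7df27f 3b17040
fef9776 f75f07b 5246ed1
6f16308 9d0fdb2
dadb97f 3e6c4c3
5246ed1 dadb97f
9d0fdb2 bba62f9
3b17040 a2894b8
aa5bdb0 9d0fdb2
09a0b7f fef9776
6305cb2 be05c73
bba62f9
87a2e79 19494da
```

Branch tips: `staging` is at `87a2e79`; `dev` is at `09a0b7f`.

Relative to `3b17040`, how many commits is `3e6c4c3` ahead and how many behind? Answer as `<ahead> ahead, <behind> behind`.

0 ahead, 3 behind

Reachable from 3e6c4c3: {00d39ab, 3e6c4c3, 6305cb2, 6f16308, 9d0fdb2, aa5bdb0, bba62f9, be05c73, f49f482}.
Reachable from 3b17040: {00d39ab, 3b17040, 3e6c4c3, 6305cb2, 6f16308, 9d0fdb2, a2894b8, aa5bdb0, bba62f9, be05c73, f49f482, fd1e0e8}.
Only in 3e6c4c3's history (ahead): {} — 0.
Only in 3b17040's history (behind): {3b17040, a2894b8, fd1e0e8} — 3.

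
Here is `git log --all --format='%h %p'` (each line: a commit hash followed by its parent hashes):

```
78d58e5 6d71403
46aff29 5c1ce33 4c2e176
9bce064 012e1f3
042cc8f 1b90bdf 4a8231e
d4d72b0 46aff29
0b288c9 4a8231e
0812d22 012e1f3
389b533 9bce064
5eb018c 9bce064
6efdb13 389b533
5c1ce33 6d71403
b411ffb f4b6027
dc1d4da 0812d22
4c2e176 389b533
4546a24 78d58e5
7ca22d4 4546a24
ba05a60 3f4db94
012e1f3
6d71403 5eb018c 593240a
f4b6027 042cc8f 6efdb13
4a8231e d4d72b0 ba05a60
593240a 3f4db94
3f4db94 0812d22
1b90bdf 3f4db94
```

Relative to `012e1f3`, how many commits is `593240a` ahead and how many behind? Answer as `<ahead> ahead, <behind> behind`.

Reachable from 593240a: {012e1f3, 0812d22, 3f4db94, 593240a}.
Reachable from 012e1f3: {012e1f3}.
Only in 593240a's history (ahead): {0812d22, 3f4db94, 593240a} — 3.
Only in 012e1f3's history (behind): {} — 0.

3 ahead, 0 behind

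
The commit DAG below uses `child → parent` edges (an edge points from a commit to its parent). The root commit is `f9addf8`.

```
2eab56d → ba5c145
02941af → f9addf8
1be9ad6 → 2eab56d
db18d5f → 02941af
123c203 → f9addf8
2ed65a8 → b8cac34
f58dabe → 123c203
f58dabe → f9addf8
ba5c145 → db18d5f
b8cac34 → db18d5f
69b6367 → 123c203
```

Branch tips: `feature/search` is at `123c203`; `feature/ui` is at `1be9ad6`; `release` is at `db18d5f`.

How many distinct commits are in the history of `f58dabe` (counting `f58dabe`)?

3

Walking parent pointers from f58dabe: reachable set = {123c203, f58dabe, f9addf8}.
That is 3 commits.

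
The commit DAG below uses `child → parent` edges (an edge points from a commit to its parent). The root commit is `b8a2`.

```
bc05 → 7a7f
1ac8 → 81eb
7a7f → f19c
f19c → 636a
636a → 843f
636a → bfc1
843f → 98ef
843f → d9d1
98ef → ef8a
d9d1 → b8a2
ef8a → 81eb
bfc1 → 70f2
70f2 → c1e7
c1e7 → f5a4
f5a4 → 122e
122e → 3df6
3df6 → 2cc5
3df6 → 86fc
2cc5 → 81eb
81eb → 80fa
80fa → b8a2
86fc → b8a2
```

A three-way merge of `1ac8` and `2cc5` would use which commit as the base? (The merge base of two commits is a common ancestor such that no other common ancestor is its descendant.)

81eb

Ancestors of 1ac8: {1ac8, 80fa, 81eb, b8a2}.
Ancestors of 2cc5: {2cc5, 80fa, 81eb, b8a2}.
Common ancestors: {80fa, 81eb, b8a2}.
Among these, 81eb is not an ancestor of any other common ancestor — it is the merge base.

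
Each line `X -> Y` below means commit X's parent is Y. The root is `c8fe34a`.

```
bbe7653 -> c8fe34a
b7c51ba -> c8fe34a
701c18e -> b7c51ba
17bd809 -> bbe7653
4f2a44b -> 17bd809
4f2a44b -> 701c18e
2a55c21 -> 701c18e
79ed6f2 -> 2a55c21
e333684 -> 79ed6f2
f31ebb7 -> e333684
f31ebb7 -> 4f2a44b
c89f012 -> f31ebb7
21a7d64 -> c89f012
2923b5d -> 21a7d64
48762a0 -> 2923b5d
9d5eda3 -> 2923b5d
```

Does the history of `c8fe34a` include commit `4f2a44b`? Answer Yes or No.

No

Ancestors of c8fe34a: {c8fe34a}.
4f2a44b is not in that set, so it is not an ancestor of c8fe34a.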